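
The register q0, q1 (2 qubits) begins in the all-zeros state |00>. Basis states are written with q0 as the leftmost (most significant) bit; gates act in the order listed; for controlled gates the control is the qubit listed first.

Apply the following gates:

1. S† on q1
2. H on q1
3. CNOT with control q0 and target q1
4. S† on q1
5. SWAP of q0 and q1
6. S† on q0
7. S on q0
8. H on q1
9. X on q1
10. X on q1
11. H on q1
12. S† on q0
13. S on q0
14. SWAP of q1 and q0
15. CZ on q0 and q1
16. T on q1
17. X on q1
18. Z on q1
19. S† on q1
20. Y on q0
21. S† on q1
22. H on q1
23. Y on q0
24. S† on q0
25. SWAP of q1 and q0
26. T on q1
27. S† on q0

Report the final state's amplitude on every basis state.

After the circuit, the state carries amplitude 1/2 - exp(3*I*pi/4)/2 on |00>, 0 on |01>, -exp(I*pi/4)/2 + I/2 on |10>, 0 on |11>. Key observation: steps 6-13 multiply out to the identity, so the circuit reduces to the remaining gates.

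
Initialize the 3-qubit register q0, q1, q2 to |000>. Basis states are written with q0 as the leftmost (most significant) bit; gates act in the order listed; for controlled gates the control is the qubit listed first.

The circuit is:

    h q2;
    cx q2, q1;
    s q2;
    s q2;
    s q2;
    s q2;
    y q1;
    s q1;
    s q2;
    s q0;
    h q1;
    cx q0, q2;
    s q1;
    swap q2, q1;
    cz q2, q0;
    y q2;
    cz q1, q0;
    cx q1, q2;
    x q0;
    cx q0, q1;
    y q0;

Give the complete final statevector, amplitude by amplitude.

The resulting statevector has amplitude 1/2 on |000>, -I/2 on |001>, -I/2 on |010>, -1/2 on |011>, 0 on |100>, 0 on |101>, 0 on |110>, 0 on |111>.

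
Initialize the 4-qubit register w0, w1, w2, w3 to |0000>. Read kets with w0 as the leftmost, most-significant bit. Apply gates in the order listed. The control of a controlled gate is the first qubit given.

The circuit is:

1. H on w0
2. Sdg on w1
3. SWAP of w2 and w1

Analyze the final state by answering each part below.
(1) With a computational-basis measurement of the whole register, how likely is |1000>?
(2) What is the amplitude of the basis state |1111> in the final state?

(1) Outcome |1000> occurs with probability 1/2.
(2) The final state's coefficient on |1111> equals 0.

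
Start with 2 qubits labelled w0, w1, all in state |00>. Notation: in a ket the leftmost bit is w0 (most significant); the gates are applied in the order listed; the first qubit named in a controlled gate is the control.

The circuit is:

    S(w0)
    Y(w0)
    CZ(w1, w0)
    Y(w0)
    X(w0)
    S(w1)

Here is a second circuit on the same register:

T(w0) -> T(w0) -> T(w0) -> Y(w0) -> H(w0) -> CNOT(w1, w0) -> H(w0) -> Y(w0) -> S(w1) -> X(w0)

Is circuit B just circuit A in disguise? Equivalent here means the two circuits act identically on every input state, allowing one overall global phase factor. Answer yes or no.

No — the two circuits implement different unitaries, even allowing a global phase.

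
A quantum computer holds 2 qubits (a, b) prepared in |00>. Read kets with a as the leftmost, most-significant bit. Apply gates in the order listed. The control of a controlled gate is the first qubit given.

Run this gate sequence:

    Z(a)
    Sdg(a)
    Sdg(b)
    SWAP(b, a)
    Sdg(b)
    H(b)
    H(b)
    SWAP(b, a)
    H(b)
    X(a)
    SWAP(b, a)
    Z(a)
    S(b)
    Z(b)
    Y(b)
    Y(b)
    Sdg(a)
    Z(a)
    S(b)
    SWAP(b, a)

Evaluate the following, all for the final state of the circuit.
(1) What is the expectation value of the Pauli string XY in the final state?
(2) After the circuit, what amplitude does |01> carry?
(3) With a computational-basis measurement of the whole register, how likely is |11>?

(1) The observable XY averages to 0. Key observation: gates 6-7 undo each other exactly, leaving only the rest of the circuit to track.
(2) The amplitude on |01> is 0.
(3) A full measurement returns |11> with probability 1/2.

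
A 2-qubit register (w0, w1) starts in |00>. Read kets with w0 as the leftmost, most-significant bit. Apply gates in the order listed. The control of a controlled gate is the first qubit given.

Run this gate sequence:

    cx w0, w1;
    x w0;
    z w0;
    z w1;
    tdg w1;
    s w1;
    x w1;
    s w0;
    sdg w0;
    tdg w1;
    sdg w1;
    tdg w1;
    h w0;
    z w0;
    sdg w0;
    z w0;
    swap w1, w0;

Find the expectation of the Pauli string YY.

The expectation value of YY is 0.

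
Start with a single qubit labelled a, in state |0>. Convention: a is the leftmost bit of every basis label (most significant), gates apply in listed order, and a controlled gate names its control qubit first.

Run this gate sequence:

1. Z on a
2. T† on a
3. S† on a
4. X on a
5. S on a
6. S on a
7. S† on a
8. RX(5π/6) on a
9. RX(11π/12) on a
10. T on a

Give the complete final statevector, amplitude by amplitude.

The resulting statevector has amplitude sqrt(2)*(-sqrt(2 - sqrt(2)) + sqrt(sqrt(2) + 2))/4 on |0>, sqrt(2)*(-sqrt(sqrt(2) + 2) - sqrt(2 - sqrt(2)))*exp(3*I*pi/4)/4 on |1>.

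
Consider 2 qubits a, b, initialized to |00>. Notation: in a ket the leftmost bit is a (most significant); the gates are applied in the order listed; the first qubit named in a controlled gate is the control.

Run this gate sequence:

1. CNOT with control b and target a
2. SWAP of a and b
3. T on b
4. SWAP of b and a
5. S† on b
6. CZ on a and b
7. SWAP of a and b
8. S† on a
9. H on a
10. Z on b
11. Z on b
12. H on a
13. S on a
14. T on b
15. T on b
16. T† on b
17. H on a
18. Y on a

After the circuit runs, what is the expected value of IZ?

The expectation value of IZ is 1. Key observation: steps 8-13 multiply out to the identity, so the circuit reduces to the remaining gates.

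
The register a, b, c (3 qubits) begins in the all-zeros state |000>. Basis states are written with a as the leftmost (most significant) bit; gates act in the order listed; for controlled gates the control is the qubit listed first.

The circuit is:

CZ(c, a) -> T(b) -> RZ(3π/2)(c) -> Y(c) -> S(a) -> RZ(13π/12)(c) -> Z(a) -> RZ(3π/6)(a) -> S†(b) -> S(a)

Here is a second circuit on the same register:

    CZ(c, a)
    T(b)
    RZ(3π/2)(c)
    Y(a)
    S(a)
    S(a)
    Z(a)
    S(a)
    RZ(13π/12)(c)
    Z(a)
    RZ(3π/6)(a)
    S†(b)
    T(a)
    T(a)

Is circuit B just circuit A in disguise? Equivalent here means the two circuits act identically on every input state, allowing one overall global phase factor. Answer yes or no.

No: there is an input state on which the two circuits produce genuinely different outputs (not merely differing by a phase).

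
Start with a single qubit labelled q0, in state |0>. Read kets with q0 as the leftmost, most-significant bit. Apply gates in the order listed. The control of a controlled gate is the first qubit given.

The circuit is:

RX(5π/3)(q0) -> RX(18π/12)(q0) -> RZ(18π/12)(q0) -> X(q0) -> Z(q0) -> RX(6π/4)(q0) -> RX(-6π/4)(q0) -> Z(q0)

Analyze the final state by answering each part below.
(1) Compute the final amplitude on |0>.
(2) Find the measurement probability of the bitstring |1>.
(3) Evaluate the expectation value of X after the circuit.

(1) |0> carries amplitude (-sqrt(6) - sqrt(2))*exp(I*pi/4)/4 in the final state.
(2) The probability of measuring |1> is 1/2 - sqrt(3)/4.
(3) The observable X averages to 1/2.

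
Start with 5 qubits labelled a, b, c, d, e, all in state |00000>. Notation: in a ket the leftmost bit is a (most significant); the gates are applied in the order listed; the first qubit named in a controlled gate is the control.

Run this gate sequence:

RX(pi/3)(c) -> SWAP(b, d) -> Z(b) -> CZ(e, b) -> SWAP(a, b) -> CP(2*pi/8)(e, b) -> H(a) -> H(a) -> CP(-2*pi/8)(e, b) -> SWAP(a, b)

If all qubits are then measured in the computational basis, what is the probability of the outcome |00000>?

The probability of measuring |00000> is 3/4. Key observation: gates 5-10 undo each other exactly, leaving only the rest of the circuit to track.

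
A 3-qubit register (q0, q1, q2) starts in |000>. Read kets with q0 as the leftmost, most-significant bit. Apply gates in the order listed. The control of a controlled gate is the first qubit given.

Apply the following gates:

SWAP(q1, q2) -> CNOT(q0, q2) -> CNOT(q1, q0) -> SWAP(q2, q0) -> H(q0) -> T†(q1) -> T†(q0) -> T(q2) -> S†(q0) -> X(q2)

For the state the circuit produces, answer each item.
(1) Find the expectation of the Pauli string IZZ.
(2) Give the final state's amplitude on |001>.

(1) In the final state, IZZ has expectation -1.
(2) |001> carries amplitude sqrt(2)/2 in the final state.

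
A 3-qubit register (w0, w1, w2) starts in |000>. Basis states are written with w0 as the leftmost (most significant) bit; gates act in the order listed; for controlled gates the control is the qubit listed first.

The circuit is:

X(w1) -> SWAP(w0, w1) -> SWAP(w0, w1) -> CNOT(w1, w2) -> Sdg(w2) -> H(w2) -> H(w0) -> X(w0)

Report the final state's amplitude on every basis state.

The resulting statevector has amplitude 0 on |000>, 0 on |001>, -I/2 on |010>, I/2 on |011>, 0 on |100>, 0 on |101>, -I/2 on |110>, I/2 on |111>. Key observation: steps 2-3 multiply out to the identity, so the circuit reduces to the remaining gates.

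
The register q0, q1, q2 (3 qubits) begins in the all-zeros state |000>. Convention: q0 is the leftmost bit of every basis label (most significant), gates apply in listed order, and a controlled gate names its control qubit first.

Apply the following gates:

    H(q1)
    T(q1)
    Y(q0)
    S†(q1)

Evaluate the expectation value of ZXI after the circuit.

The expectation value of ZXI is -sqrt(2)/2.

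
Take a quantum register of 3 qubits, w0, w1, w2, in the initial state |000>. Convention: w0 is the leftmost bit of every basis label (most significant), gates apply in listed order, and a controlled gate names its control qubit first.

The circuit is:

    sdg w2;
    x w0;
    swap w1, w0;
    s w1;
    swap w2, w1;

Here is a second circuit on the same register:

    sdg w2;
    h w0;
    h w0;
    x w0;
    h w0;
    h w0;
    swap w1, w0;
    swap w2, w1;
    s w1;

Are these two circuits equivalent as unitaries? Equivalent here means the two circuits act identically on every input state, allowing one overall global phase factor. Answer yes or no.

No: there is an input state on which the two circuits produce genuinely different outputs (not merely differing by a phase).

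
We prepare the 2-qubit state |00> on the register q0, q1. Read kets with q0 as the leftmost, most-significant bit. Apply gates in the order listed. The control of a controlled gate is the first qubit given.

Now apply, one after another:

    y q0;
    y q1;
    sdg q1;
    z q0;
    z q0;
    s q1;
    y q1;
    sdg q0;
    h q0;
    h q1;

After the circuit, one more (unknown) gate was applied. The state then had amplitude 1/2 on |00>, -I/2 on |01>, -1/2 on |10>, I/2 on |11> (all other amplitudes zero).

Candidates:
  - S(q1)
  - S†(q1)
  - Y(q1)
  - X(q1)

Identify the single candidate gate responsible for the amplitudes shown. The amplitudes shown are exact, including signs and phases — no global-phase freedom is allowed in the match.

It was S†(q1) that produced the state shown. Key observation: steps 2-7 multiply out to the identity, so the circuit reduces to the remaining gates.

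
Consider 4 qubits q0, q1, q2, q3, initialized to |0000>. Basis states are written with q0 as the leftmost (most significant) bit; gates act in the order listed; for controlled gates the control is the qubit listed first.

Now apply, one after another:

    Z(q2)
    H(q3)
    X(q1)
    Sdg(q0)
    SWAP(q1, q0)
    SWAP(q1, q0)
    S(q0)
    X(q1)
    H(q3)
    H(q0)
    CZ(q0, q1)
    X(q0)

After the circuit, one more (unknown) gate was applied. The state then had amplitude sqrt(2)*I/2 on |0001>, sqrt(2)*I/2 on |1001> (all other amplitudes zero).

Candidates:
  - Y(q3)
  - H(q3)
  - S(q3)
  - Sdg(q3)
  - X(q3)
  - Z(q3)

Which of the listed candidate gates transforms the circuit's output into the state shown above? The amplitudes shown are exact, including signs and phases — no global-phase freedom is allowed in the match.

The unique candidate consistent with the amplitudes is Y(q3). Key observation: gates 2-9 undo each other exactly, leaving only the rest of the circuit to track.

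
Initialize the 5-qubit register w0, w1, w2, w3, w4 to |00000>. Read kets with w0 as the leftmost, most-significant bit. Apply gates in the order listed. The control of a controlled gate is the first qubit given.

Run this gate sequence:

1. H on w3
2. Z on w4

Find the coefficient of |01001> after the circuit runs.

|01001> carries amplitude 0 in the final state.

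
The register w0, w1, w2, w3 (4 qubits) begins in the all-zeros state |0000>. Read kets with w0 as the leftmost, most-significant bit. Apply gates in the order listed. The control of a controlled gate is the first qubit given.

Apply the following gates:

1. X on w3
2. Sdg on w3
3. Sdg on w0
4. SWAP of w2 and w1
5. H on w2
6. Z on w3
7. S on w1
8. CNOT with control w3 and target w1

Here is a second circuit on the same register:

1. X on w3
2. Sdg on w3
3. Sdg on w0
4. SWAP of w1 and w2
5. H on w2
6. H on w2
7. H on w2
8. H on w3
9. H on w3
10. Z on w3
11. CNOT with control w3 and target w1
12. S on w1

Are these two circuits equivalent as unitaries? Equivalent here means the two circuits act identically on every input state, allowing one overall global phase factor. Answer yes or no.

No: there is an input state on which the two circuits produce genuinely different outputs (not merely differing by a phase).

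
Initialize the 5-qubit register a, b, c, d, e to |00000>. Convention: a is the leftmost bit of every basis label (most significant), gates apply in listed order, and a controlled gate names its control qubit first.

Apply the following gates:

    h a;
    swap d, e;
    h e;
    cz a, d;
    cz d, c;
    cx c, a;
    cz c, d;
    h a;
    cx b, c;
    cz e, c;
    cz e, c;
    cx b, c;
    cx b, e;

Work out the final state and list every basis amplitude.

The resulting statevector has amplitude sqrt(2)/2 on |00000>, sqrt(2)/2 on |00001>, and 0 on every other basis state.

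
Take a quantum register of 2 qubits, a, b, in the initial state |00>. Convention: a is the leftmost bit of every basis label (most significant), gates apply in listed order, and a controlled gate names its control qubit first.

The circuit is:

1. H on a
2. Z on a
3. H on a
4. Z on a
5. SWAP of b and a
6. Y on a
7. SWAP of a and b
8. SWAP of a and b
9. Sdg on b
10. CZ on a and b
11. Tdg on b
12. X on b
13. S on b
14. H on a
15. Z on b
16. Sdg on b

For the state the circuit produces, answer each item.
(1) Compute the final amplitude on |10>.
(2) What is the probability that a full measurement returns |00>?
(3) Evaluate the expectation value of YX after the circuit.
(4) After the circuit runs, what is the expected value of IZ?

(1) The final state's coefficient on |10> equals sqrt(2)*exp(3*I*pi/4)/2.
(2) The probability of measuring |00> is 1/2.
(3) The expectation value of YX is 0.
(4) The expectation value of IZ is 1.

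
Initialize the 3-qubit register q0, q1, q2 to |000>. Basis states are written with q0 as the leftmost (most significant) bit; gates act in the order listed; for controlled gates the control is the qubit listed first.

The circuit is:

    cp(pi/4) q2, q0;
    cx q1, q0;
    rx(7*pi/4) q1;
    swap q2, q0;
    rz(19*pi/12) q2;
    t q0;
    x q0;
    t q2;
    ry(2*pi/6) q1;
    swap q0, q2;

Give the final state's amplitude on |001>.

|001> carries amplitude I*sqrt(1/2 - sqrt(2)/4)*exp(-19*I*pi/24)/2 - sqrt(3)*sqrt(sqrt(2)/4 + 1/2)*exp(-19*I*pi/24)/2 in the final state.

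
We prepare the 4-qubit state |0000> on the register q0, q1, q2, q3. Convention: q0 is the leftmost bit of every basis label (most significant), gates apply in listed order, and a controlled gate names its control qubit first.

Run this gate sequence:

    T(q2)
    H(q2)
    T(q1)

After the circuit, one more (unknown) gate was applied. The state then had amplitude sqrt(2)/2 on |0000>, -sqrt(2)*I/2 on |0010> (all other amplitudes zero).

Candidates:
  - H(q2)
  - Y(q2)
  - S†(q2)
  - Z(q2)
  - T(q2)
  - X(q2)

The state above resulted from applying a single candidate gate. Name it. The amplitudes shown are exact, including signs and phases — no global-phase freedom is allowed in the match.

It was S†(q2) that produced the state shown.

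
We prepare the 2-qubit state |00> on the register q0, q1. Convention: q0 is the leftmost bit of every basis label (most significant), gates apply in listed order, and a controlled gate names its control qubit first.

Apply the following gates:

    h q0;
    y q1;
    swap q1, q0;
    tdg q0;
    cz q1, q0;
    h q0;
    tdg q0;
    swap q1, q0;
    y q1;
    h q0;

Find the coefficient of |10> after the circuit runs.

The amplitude on |10> is sqrt(2)*I/2.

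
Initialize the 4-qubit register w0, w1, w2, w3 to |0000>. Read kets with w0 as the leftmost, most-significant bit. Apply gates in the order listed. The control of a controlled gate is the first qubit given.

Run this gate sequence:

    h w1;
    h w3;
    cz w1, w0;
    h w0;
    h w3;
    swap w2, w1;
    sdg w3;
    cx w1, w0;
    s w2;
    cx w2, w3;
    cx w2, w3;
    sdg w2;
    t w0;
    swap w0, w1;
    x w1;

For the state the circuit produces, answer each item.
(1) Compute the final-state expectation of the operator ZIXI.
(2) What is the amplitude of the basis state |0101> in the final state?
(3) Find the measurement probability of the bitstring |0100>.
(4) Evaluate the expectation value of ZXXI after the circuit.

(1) In the final state, ZIXI has expectation 1. Key observation: the block from step 9 through step 12 cancels to the identity and can be dropped.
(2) The final state's coefficient on |0101> equals 0.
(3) The probability of measuring |0100> is 1/4.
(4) The expectation value of ZXXI is sqrt(2)/2.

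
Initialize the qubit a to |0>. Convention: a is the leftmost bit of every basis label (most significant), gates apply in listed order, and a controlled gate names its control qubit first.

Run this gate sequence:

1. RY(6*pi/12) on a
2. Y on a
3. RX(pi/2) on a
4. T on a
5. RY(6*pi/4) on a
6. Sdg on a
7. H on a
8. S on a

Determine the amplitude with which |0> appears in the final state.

|0> carries amplitude -1/2 - exp(3*I*pi/4)/2 in the final state.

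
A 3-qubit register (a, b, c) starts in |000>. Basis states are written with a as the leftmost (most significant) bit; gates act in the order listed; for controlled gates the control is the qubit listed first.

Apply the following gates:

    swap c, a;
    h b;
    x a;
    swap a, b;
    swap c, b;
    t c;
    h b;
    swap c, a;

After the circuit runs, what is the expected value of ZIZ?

The expectation value of ZIZ is 0.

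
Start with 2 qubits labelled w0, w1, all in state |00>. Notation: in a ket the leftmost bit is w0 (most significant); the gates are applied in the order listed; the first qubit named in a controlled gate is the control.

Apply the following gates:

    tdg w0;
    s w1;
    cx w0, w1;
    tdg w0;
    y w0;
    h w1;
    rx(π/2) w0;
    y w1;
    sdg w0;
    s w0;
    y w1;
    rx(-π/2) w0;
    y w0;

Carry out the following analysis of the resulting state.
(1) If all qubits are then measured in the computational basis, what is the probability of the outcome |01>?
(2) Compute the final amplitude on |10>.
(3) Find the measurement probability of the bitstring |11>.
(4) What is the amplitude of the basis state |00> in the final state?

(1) Outcome |01> occurs with probability 1/2. Key observation: steps 7-12 multiply out to the identity, so the circuit reduces to the remaining gates.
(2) |10> carries amplitude 0 in the final state.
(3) Outcome |11> occurs with probability 0.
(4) |00> carries amplitude sqrt(2)/2 in the final state.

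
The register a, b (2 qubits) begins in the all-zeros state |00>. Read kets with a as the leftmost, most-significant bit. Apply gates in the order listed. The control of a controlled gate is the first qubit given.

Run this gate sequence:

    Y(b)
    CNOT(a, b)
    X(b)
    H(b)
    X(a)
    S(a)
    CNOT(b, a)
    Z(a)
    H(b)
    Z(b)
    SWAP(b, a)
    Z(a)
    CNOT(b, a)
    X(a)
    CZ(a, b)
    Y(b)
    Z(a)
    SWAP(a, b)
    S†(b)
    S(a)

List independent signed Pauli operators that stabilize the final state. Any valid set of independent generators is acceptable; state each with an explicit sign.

The final state is stabilized by the group generated by -YI, -IY; other independent generating sets are equally valid.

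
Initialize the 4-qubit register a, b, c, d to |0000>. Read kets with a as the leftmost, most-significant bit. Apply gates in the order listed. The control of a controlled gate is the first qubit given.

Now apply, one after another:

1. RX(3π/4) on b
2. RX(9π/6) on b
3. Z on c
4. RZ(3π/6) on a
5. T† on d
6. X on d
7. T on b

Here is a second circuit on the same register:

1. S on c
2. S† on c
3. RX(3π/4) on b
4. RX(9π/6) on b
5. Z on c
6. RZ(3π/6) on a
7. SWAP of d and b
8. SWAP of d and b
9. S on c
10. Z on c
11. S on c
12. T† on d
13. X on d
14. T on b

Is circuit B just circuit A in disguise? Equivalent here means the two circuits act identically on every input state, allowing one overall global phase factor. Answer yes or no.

Yes, they are equivalent — the unitaries differ by at most a global phase.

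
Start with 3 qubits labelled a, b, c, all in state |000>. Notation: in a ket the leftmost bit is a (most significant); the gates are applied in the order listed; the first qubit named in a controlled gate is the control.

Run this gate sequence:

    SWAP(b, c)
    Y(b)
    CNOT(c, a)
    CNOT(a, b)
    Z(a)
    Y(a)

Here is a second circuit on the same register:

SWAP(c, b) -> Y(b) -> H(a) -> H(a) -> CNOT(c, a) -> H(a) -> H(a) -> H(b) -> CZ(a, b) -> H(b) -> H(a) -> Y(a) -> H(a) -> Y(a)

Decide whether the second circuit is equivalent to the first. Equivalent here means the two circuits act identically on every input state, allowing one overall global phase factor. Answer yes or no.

No, they are not equivalent — no single phase factor reconciles the two unitaries.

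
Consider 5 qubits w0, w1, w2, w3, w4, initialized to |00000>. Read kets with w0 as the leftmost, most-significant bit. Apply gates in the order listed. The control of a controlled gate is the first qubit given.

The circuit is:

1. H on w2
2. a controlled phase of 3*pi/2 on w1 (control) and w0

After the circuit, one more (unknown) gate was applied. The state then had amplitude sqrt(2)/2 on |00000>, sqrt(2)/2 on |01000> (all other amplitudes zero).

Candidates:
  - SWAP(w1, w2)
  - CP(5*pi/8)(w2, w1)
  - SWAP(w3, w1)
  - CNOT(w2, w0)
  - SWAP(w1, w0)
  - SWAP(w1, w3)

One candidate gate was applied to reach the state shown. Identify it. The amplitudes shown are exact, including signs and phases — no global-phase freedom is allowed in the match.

The unique candidate consistent with the amplitudes is SWAP(w1, w2).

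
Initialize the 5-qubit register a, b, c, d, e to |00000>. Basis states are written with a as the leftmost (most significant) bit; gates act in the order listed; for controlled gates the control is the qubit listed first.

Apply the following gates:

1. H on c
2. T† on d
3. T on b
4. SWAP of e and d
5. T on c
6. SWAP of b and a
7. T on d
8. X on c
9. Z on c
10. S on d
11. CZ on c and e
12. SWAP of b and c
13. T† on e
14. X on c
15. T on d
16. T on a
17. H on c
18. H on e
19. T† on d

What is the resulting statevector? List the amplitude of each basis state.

After the circuit, the state carries amplitude sqrt(2)*exp(I*pi/4)/4 on |00000>, sqrt(2)*exp(I*pi/4)/4 on |00001>, -sqrt(2)*exp(I*pi/4)/4 on |00100>, -sqrt(2)*exp(I*pi/4)/4 on |00101>, -sqrt(2)/4 on |01000>, -sqrt(2)/4 on |01001>, sqrt(2)/4 on |01100>, sqrt(2)/4 on |01101>, and 0 on every other basis state.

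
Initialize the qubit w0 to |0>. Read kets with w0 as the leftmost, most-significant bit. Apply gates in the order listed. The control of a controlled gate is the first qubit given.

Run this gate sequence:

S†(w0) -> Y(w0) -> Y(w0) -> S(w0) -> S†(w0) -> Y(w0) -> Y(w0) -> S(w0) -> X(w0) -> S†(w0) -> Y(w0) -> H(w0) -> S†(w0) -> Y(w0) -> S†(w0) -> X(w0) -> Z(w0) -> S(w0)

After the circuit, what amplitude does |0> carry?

The final state's coefficient on |0> equals -sqrt(2)/2.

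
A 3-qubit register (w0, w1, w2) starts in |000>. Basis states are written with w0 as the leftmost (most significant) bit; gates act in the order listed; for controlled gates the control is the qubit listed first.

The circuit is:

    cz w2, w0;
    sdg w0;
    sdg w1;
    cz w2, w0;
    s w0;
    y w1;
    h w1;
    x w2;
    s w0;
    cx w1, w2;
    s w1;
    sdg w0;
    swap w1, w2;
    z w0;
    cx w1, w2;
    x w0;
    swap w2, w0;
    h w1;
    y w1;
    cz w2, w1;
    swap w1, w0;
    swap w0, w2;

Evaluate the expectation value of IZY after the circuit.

The observable IZY averages to -1.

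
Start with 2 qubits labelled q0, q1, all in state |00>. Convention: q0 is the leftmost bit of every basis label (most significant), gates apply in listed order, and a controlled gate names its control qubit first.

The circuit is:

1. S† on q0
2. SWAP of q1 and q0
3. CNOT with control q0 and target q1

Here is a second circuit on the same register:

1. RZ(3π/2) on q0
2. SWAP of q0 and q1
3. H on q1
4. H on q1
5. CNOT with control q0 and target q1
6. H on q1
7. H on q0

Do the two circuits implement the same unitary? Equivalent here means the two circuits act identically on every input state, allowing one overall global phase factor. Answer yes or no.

No, they are not equivalent — no single phase factor reconciles the two unitaries.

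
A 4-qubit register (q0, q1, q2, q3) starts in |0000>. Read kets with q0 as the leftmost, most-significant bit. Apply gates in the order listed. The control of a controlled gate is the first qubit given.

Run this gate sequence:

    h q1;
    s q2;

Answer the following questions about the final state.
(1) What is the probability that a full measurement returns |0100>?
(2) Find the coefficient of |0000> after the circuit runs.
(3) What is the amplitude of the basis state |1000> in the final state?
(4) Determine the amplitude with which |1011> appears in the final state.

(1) A full measurement returns |0100> with probability 1/2.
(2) |0000> carries amplitude sqrt(2)/2 in the final state.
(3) |1000> carries amplitude 0 in the final state.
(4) The final state's coefficient on |1011> equals 0.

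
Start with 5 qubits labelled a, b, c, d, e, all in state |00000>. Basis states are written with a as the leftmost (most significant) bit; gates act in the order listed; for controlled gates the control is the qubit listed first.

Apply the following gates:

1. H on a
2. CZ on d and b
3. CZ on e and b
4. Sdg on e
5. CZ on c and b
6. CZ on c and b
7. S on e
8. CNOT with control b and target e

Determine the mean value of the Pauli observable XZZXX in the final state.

In the final state, XZZXX has expectation 0.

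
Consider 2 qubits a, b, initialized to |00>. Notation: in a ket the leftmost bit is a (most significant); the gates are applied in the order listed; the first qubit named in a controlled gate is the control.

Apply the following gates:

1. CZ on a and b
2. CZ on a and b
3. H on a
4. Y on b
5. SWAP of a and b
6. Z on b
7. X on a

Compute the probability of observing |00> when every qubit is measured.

Outcome |00> occurs with probability 1/2. Key observation: gates 1-2 undo each other exactly, leaving only the rest of the circuit to track.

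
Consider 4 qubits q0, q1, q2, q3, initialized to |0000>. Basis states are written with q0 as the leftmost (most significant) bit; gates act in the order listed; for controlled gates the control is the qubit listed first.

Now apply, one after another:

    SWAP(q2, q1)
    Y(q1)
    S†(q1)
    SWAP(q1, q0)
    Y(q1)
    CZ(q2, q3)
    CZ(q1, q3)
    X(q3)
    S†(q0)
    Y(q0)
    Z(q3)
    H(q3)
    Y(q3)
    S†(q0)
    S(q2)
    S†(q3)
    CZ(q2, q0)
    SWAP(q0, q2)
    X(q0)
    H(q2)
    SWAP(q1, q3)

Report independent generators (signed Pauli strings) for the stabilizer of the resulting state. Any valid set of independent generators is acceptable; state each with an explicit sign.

The stabilizer group can be generated by -IYII, +IIXI, -ZIII, -IIIZ, among other valid generating sets.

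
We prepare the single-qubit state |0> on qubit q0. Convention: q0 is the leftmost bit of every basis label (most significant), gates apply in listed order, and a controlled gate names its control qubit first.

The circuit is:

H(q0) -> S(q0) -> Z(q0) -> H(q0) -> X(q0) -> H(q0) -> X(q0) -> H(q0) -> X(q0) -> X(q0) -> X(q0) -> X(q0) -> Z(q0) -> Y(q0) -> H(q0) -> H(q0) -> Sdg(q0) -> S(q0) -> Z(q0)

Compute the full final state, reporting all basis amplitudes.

After the circuit, the state carries amplitude -1/2 - I/2 on |0>, 1/2 - I/2 on |1>.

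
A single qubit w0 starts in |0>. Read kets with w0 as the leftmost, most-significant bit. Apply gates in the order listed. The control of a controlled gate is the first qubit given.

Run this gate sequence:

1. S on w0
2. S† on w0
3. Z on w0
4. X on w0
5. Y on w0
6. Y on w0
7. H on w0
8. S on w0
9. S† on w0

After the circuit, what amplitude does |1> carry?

|1> carries amplitude -sqrt(2)/2 in the final state.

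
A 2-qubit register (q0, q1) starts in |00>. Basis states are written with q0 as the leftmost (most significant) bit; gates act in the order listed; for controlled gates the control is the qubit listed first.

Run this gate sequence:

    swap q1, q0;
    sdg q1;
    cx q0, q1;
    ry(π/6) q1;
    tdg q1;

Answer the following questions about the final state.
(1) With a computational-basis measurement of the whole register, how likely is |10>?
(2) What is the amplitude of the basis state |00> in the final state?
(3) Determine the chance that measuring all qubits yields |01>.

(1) Outcome |10> occurs with probability 0.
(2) The amplitude on |00> is sqrt(2)/4 + sqrt(6)/4.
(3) The probability of measuring |01> is 1/2 - sqrt(3)/4.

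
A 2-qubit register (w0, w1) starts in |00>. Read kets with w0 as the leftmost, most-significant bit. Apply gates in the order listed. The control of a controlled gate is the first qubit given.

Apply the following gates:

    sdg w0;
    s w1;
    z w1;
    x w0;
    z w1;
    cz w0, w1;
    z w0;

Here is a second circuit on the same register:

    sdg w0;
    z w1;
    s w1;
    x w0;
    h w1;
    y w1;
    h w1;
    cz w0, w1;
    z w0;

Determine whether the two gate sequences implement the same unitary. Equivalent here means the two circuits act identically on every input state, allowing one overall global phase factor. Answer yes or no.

No: there is an input state on which the two circuits produce genuinely different outputs (not merely differing by a phase).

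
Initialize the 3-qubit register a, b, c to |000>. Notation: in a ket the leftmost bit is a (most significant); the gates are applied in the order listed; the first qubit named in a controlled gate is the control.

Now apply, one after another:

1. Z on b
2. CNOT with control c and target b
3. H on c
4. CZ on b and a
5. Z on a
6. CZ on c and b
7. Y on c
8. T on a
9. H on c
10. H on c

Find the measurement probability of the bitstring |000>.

The probability of measuring |000> is 1/2.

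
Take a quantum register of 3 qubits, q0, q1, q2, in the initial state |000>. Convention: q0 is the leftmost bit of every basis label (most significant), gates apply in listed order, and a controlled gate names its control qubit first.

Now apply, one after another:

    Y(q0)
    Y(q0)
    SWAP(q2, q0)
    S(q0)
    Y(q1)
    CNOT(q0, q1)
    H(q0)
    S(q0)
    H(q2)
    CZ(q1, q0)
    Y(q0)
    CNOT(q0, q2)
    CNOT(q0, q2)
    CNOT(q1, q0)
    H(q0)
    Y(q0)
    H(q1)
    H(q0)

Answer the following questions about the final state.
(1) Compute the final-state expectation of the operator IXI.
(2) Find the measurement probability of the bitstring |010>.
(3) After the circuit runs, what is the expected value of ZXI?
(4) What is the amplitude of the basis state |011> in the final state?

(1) In the final state, IXI has expectation -1. Key observation: steps 12-13 multiply out to the identity, so the circuit reduces to the remaining gates.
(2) Outcome |010> occurs with probability 1/8.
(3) The observable ZXI averages to 0.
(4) The amplitude on |011> is -sqrt(2)/4.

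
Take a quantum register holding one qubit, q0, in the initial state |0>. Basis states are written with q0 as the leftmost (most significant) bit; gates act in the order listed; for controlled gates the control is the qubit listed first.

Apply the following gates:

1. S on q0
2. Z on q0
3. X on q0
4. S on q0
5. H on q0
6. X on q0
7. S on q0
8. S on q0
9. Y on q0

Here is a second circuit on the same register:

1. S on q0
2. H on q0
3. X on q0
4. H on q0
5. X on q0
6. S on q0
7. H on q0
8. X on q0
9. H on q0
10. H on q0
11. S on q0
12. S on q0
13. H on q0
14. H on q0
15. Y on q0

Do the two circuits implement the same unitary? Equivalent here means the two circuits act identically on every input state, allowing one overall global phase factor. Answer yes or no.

Yes: on every input state the two circuits agree up to one overall phase factor.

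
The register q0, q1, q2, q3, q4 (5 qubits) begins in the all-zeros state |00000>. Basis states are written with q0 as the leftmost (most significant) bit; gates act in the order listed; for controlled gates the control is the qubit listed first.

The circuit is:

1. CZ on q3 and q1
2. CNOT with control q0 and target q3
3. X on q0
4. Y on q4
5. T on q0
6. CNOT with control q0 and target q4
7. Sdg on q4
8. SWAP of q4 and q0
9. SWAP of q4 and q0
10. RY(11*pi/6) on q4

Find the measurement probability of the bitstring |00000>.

Outcome |00000> occurs with probability 0.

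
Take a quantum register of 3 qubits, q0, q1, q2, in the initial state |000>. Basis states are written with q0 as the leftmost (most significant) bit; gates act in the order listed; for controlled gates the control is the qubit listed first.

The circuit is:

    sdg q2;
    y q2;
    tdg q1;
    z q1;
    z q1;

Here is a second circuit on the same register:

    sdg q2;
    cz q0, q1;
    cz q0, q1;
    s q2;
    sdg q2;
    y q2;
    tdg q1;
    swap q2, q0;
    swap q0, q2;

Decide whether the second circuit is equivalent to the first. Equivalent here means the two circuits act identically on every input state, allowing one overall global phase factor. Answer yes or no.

Yes — the two circuits implement the same unitary up to a global phase.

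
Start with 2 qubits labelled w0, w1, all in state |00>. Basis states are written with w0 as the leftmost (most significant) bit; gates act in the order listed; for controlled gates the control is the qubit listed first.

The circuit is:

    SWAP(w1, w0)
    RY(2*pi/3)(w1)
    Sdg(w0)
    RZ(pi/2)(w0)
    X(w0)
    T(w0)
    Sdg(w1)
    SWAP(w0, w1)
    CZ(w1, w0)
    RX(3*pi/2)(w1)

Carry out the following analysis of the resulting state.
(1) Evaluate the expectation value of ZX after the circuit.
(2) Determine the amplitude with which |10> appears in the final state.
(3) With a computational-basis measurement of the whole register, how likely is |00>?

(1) In the final state, ZX has expectation 0.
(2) |10> carries amplitude sqrt(6)/4 in the final state.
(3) A full measurement returns |00> with probability 1/8.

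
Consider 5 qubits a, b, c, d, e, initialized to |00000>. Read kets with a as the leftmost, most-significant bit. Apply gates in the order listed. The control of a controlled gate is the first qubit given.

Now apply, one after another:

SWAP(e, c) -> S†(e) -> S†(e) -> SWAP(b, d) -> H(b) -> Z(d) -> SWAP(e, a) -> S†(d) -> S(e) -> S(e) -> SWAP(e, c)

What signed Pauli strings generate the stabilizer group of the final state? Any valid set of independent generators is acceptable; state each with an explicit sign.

The stabilizer group can be generated by +IXIII, +ZIIII, +IIZII, +IIIZI, +IIIIZ, among other valid generating sets.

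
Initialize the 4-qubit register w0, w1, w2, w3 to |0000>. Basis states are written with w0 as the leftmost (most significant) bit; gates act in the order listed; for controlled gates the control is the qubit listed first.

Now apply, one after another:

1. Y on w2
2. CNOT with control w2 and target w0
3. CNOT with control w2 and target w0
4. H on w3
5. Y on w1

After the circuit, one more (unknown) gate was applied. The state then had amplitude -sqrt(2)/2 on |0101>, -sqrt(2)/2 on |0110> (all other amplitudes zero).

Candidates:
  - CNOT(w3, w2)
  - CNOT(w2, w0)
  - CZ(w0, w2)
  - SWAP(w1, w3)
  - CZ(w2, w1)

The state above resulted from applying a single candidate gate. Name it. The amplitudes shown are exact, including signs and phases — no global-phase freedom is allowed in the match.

It was CNOT(w3, w2) that produced the state shown. Key observation: gates 2-3 undo each other exactly, leaving only the rest of the circuit to track.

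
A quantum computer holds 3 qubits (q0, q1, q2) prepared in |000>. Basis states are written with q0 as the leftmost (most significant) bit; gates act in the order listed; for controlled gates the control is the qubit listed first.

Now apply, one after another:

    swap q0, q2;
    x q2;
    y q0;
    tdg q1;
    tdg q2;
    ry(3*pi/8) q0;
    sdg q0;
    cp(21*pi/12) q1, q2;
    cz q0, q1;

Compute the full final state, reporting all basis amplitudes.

The final amplitudes are -exp(I*pi/4)*sin(3*pi/16) on |001>, -exp(3*I*pi/4)*cos(3*pi/16) on |101>, and 0 on every other basis state.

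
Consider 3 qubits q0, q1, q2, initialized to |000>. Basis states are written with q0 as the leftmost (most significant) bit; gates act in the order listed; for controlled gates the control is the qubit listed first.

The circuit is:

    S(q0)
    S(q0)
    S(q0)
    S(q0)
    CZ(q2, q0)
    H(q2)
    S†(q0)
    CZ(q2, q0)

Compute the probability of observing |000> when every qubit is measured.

A full measurement returns |000> with probability 1/2. Key observation: the block from step 1 through step 4 cancels to the identity and can be dropped.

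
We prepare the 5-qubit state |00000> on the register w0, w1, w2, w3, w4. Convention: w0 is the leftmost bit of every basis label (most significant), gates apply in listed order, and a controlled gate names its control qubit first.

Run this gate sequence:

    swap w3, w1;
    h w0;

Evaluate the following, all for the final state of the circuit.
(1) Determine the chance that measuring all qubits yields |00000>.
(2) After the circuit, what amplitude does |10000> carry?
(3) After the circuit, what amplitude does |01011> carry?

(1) Outcome |00000> occurs with probability 1/2.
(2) The final state's coefficient on |10000> equals sqrt(2)/2.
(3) |01011> carries amplitude 0 in the final state.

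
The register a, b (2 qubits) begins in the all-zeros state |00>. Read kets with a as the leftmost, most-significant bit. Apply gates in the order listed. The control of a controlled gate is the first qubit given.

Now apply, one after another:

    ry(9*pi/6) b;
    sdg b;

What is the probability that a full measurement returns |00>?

A full measurement returns |00> with probability 1/2.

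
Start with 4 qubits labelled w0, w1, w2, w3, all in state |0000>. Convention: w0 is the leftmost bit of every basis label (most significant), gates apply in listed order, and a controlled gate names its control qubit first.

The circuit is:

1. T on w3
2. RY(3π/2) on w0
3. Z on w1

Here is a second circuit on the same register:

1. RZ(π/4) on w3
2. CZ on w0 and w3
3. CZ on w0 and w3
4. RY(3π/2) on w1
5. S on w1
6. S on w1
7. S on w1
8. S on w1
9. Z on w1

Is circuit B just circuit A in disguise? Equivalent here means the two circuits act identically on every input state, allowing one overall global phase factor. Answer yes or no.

No: there is an input state on which the two circuits produce genuinely different outputs (not merely differing by a phase).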